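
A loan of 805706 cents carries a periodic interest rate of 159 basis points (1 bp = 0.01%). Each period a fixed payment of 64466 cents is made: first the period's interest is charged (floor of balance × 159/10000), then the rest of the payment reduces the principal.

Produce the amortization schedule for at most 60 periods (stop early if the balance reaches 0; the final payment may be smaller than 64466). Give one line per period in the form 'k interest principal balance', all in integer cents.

1 12810 51656 754050
2 11989 52477 701573
3 11155 53311 648262
4 10307 54159 594103
5 9446 55020 539083
6 8571 55895 483188
7 7682 56784 426404
8 6779 57687 368717
9 5862 58604 310113
10 4930 59536 250577
11 3984 60482 190095
12 3022 61444 128651
13 2045 62421 66230
14 1053 63413 2817
15 44 2817 0

1. interest=⌊805706·159/10000⌋=12810; principal=64466-12810=51656; balance=805706-51656=754050
2. interest=⌊754050·159/10000⌋=11989; principal=64466-11989=52477; balance=754050-52477=701573
3. interest=⌊701573·159/10000⌋=11155; principal=64466-11155=53311; balance=701573-53311=648262
4. interest=⌊648262·159/10000⌋=10307; principal=64466-10307=54159; balance=648262-54159=594103
5. interest=⌊594103·159/10000⌋=9446; principal=64466-9446=55020; balance=594103-55020=539083
6. interest=⌊539083·159/10000⌋=8571; principal=64466-8571=55895; balance=539083-55895=483188
7. interest=⌊483188·159/10000⌋=7682; principal=64466-7682=56784; balance=483188-56784=426404
8. interest=⌊426404·159/10000⌋=6779; principal=64466-6779=57687; balance=426404-57687=368717
9. interest=⌊368717·159/10000⌋=5862; principal=64466-5862=58604; balance=368717-58604=310113
10. interest=⌊310113·159/10000⌋=4930; principal=64466-4930=59536; balance=310113-59536=250577
11. interest=⌊250577·159/10000⌋=3984; principal=64466-3984=60482; balance=250577-60482=190095
12. interest=⌊190095·159/10000⌋=3022; principal=64466-3022=61444; balance=190095-61444=128651
13. interest=⌊128651·159/10000⌋=2045; principal=64466-2045=62421; balance=128651-62421=66230
14. interest=⌊66230·159/10000⌋=1053; principal=64466-1053=63413; balance=66230-63413=2817
15. interest=⌊2817·159/10000⌋=44; principal=min(64466-44,2817)=2817; balance=2817-2817=0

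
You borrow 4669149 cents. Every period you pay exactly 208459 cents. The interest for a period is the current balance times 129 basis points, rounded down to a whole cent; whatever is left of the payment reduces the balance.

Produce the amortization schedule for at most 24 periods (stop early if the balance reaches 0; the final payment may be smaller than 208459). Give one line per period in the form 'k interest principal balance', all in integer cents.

1. interest=⌊4669149·129/10000⌋=60232; principal=208459-60232=148227; balance=4669149-148227=4520922
2. interest=⌊4520922·129/10000⌋=58319; principal=208459-58319=150140; balance=4520922-150140=4370782
3. interest=⌊4370782·129/10000⌋=56383; principal=208459-56383=152076; balance=4370782-152076=4218706
4. interest=⌊4218706·129/10000⌋=54421; principal=208459-54421=154038; balance=4218706-154038=4064668
5. interest=⌊4064668·129/10000⌋=52434; principal=208459-52434=156025; balance=4064668-156025=3908643
6. interest=⌊3908643·129/10000⌋=50421; principal=208459-50421=158038; balance=3908643-158038=3750605
7. interest=⌊3750605·129/10000⌋=48382; principal=208459-48382=160077; balance=3750605-160077=3590528
8. interest=⌊3590528·129/10000⌋=46317; principal=208459-46317=162142; balance=3590528-162142=3428386
9. interest=⌊3428386·129/10000⌋=44226; principal=208459-44226=164233; balance=3428386-164233=3264153
10. interest=⌊3264153·129/10000⌋=42107; principal=208459-42107=166352; balance=3264153-166352=3097801
11. interest=⌊3097801·129/10000⌋=39961; principal=208459-39961=168498; balance=3097801-168498=2929303
12. interest=⌊2929303·129/10000⌋=37788; principal=208459-37788=170671; balance=2929303-170671=2758632
13. interest=⌊2758632·129/10000⌋=35586; principal=208459-35586=172873; balance=2758632-172873=2585759
14. interest=⌊2585759·129/10000⌋=33356; principal=208459-33356=175103; balance=2585759-175103=2410656
15. interest=⌊2410656·129/10000⌋=31097; principal=208459-31097=177362; balance=2410656-177362=2233294
16. interest=⌊2233294·129/10000⌋=28809; principal=208459-28809=179650; balance=2233294-179650=2053644
17. interest=⌊2053644·129/10000⌋=26492; principal=208459-26492=181967; balance=2053644-181967=1871677
18. interest=⌊1871677·129/10000⌋=24144; principal=208459-24144=184315; balance=1871677-184315=1687362
19. interest=⌊1687362·129/10000⌋=21766; principal=208459-21766=186693; balance=1687362-186693=1500669
20. interest=⌊1500669·129/10000⌋=19358; principal=208459-19358=189101; balance=1500669-189101=1311568
21. interest=⌊1311568·129/10000⌋=16919; principal=208459-16919=191540; balance=1311568-191540=1120028
22. interest=⌊1120028·129/10000⌋=14448; principal=208459-14448=194011; balance=1120028-194011=926017
23. interest=⌊926017·129/10000⌋=11945; principal=208459-11945=196514; balance=926017-196514=729503
24. interest=⌊729503·129/10000⌋=9410; principal=208459-9410=199049; balance=729503-199049=530454

1 60232 148227 4520922
2 58319 150140 4370782
3 56383 152076 4218706
4 54421 154038 4064668
5 52434 156025 3908643
6 50421 158038 3750605
7 48382 160077 3590528
8 46317 162142 3428386
9 44226 164233 3264153
10 42107 166352 3097801
11 39961 168498 2929303
12 37788 170671 2758632
13 35586 172873 2585759
14 33356 175103 2410656
15 31097 177362 2233294
16 28809 179650 2053644
17 26492 181967 1871677
18 24144 184315 1687362
19 21766 186693 1500669
20 19358 189101 1311568
21 16919 191540 1120028
22 14448 194011 926017
23 11945 196514 729503
24 9410 199049 530454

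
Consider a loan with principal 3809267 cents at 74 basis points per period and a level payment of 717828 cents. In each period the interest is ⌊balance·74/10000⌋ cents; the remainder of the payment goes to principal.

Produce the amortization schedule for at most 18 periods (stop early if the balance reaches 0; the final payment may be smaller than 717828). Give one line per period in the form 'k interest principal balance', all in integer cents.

1. interest=⌊3809267·74/10000⌋=28188; principal=717828-28188=689640; balance=3809267-689640=3119627
2. interest=⌊3119627·74/10000⌋=23085; principal=717828-23085=694743; balance=3119627-694743=2424884
3. interest=⌊2424884·74/10000⌋=17944; principal=717828-17944=699884; balance=2424884-699884=1725000
4. interest=⌊1725000·74/10000⌋=12765; principal=717828-12765=705063; balance=1725000-705063=1019937
5. interest=⌊1019937·74/10000⌋=7547; principal=717828-7547=710281; balance=1019937-710281=309656
6. interest=⌊309656·74/10000⌋=2291; principal=min(717828-2291,309656)=309656; balance=309656-309656=0

1 28188 689640 3119627
2 23085 694743 2424884
3 17944 699884 1725000
4 12765 705063 1019937
5 7547 710281 309656
6 2291 309656 0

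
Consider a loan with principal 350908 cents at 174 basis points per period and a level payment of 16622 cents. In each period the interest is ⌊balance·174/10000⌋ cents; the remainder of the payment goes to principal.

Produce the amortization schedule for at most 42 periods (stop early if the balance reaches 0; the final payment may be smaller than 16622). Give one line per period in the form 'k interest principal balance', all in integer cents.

1 6105 10517 340391
2 5922 10700 329691
3 5736 10886 318805
4 5547 11075 307730
5 5354 11268 296462
6 5158 11464 284998
7 4958 11664 273334
8 4756 11866 261468
9 4549 12073 249395
10 4339 12283 237112
11 4125 12497 224615
12 3908 12714 211901
13 3687 12935 198966
14 3462 13160 185806
15 3233 13389 172417
16 3000 13622 158795
17 2763 13859 144936
18 2521 14101 130835
19 2276 14346 116489
20 2026 14596 101893
21 1772 14850 87043
22 1514 15108 71935
23 1251 15371 56564
24 984 15638 40926
25 712 15910 25016
26 435 16187 8829
27 153 8829 0

1. interest=⌊350908·174/10000⌋=6105; principal=16622-6105=10517; balance=350908-10517=340391
2. interest=⌊340391·174/10000⌋=5922; principal=16622-5922=10700; balance=340391-10700=329691
3. interest=⌊329691·174/10000⌋=5736; principal=16622-5736=10886; balance=329691-10886=318805
4. interest=⌊318805·174/10000⌋=5547; principal=16622-5547=11075; balance=318805-11075=307730
5. interest=⌊307730·174/10000⌋=5354; principal=16622-5354=11268; balance=307730-11268=296462
6. interest=⌊296462·174/10000⌋=5158; principal=16622-5158=11464; balance=296462-11464=284998
7. interest=⌊284998·174/10000⌋=4958; principal=16622-4958=11664; balance=284998-11664=273334
8. interest=⌊273334·174/10000⌋=4756; principal=16622-4756=11866; balance=273334-11866=261468
9. interest=⌊261468·174/10000⌋=4549; principal=16622-4549=12073; balance=261468-12073=249395
10. interest=⌊249395·174/10000⌋=4339; principal=16622-4339=12283; balance=249395-12283=237112
11. interest=⌊237112·174/10000⌋=4125; principal=16622-4125=12497; balance=237112-12497=224615
12. interest=⌊224615·174/10000⌋=3908; principal=16622-3908=12714; balance=224615-12714=211901
13. interest=⌊211901·174/10000⌋=3687; principal=16622-3687=12935; balance=211901-12935=198966
14. interest=⌊198966·174/10000⌋=3462; principal=16622-3462=13160; balance=198966-13160=185806
15. interest=⌊185806·174/10000⌋=3233; principal=16622-3233=13389; balance=185806-13389=172417
16. interest=⌊172417·174/10000⌋=3000; principal=16622-3000=13622; balance=172417-13622=158795
17. interest=⌊158795·174/10000⌋=2763; principal=16622-2763=13859; balance=158795-13859=144936
18. interest=⌊144936·174/10000⌋=2521; principal=16622-2521=14101; balance=144936-14101=130835
19. interest=⌊130835·174/10000⌋=2276; principal=16622-2276=14346; balance=130835-14346=116489
20. interest=⌊116489·174/10000⌋=2026; principal=16622-2026=14596; balance=116489-14596=101893
21. interest=⌊101893·174/10000⌋=1772; principal=16622-1772=14850; balance=101893-14850=87043
22. interest=⌊87043·174/10000⌋=1514; principal=16622-1514=15108; balance=87043-15108=71935
23. interest=⌊71935·174/10000⌋=1251; principal=16622-1251=15371; balance=71935-15371=56564
24. interest=⌊56564·174/10000⌋=984; principal=16622-984=15638; balance=56564-15638=40926
25. interest=⌊40926·174/10000⌋=712; principal=16622-712=15910; balance=40926-15910=25016
26. interest=⌊25016·174/10000⌋=435; principal=16622-435=16187; balance=25016-16187=8829
27. interest=⌊8829·174/10000⌋=153; principal=min(16622-153,8829)=8829; balance=8829-8829=0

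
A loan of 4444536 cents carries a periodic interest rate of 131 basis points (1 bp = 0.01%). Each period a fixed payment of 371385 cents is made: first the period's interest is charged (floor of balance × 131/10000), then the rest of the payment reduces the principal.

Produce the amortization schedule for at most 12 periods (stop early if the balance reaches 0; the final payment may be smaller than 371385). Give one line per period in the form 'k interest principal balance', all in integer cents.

1 58223 313162 4131374
2 54120 317265 3814109
3 49964 321421 3492688
4 45754 325631 3167057
5 41488 329897 2837160
6 37166 334219 2502941
7 32788 338597 2164344
8 28352 343033 1821311
9 23859 347526 1473785
10 19306 352079 1121706
11 14694 356691 765015
12 10021 361364 403651

1. interest=⌊4444536·131/10000⌋=58223; principal=371385-58223=313162; balance=4444536-313162=4131374
2. interest=⌊4131374·131/10000⌋=54120; principal=371385-54120=317265; balance=4131374-317265=3814109
3. interest=⌊3814109·131/10000⌋=49964; principal=371385-49964=321421; balance=3814109-321421=3492688
4. interest=⌊3492688·131/10000⌋=45754; principal=371385-45754=325631; balance=3492688-325631=3167057
5. interest=⌊3167057·131/10000⌋=41488; principal=371385-41488=329897; balance=3167057-329897=2837160
6. interest=⌊2837160·131/10000⌋=37166; principal=371385-37166=334219; balance=2837160-334219=2502941
7. interest=⌊2502941·131/10000⌋=32788; principal=371385-32788=338597; balance=2502941-338597=2164344
8. interest=⌊2164344·131/10000⌋=28352; principal=371385-28352=343033; balance=2164344-343033=1821311
9. interest=⌊1821311·131/10000⌋=23859; principal=371385-23859=347526; balance=1821311-347526=1473785
10. interest=⌊1473785·131/10000⌋=19306; principal=371385-19306=352079; balance=1473785-352079=1121706
11. interest=⌊1121706·131/10000⌋=14694; principal=371385-14694=356691; balance=1121706-356691=765015
12. interest=⌊765015·131/10000⌋=10021; principal=371385-10021=361364; balance=765015-361364=403651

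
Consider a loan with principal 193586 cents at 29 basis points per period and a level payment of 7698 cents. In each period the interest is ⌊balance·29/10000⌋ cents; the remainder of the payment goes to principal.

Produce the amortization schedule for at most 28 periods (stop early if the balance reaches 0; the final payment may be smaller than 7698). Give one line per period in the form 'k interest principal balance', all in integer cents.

1 561 7137 186449
2 540 7158 179291
3 519 7179 172112
4 499 7199 164913
5 478 7220 157693
6 457 7241 150452
7 436 7262 143190
8 415 7283 135907
9 394 7304 128603
10 372 7326 121277
11 351 7347 113930
12 330 7368 106562
13 309 7389 99173
14 287 7411 91762
15 266 7432 84330
16 244 7454 76876
17 222 7476 69400
18 201 7497 61903
19 179 7519 54384
20 157 7541 46843
21 135 7563 39280
22 113 7585 31695
23 91 7607 24088
24 69 7629 16459
25 47 7651 8808
26 25 7673 1135
27 3 1135 0

1. interest=⌊193586·29/10000⌋=561; principal=7698-561=7137; balance=193586-7137=186449
2. interest=⌊186449·29/10000⌋=540; principal=7698-540=7158; balance=186449-7158=179291
3. interest=⌊179291·29/10000⌋=519; principal=7698-519=7179; balance=179291-7179=172112
4. interest=⌊172112·29/10000⌋=499; principal=7698-499=7199; balance=172112-7199=164913
5. interest=⌊164913·29/10000⌋=478; principal=7698-478=7220; balance=164913-7220=157693
6. interest=⌊157693·29/10000⌋=457; principal=7698-457=7241; balance=157693-7241=150452
7. interest=⌊150452·29/10000⌋=436; principal=7698-436=7262; balance=150452-7262=143190
8. interest=⌊143190·29/10000⌋=415; principal=7698-415=7283; balance=143190-7283=135907
9. interest=⌊135907·29/10000⌋=394; principal=7698-394=7304; balance=135907-7304=128603
10. interest=⌊128603·29/10000⌋=372; principal=7698-372=7326; balance=128603-7326=121277
11. interest=⌊121277·29/10000⌋=351; principal=7698-351=7347; balance=121277-7347=113930
12. interest=⌊113930·29/10000⌋=330; principal=7698-330=7368; balance=113930-7368=106562
13. interest=⌊106562·29/10000⌋=309; principal=7698-309=7389; balance=106562-7389=99173
14. interest=⌊99173·29/10000⌋=287; principal=7698-287=7411; balance=99173-7411=91762
15. interest=⌊91762·29/10000⌋=266; principal=7698-266=7432; balance=91762-7432=84330
16. interest=⌊84330·29/10000⌋=244; principal=7698-244=7454; balance=84330-7454=76876
17. interest=⌊76876·29/10000⌋=222; principal=7698-222=7476; balance=76876-7476=69400
18. interest=⌊69400·29/10000⌋=201; principal=7698-201=7497; balance=69400-7497=61903
19. interest=⌊61903·29/10000⌋=179; principal=7698-179=7519; balance=61903-7519=54384
20. interest=⌊54384·29/10000⌋=157; principal=7698-157=7541; balance=54384-7541=46843
21. interest=⌊46843·29/10000⌋=135; principal=7698-135=7563; balance=46843-7563=39280
22. interest=⌊39280·29/10000⌋=113; principal=7698-113=7585; balance=39280-7585=31695
23. interest=⌊31695·29/10000⌋=91; principal=7698-91=7607; balance=31695-7607=24088
24. interest=⌊24088·29/10000⌋=69; principal=7698-69=7629; balance=24088-7629=16459
25. interest=⌊16459·29/10000⌋=47; principal=7698-47=7651; balance=16459-7651=8808
26. interest=⌊8808·29/10000⌋=25; principal=7698-25=7673; balance=8808-7673=1135
27. interest=⌊1135·29/10000⌋=3; principal=min(7698-3,1135)=1135; balance=1135-1135=0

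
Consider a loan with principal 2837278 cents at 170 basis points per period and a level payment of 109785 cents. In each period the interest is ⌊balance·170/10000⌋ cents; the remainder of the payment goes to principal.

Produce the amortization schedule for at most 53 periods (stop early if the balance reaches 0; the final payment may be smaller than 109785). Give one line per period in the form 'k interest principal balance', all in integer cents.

1. interest=⌊2837278·170/10000⌋=48233; principal=109785-48233=61552; balance=2837278-61552=2775726
2. interest=⌊2775726·170/10000⌋=47187; principal=109785-47187=62598; balance=2775726-62598=2713128
3. interest=⌊2713128·170/10000⌋=46123; principal=109785-46123=63662; balance=2713128-63662=2649466
4. interest=⌊2649466·170/10000⌋=45040; principal=109785-45040=64745; balance=2649466-64745=2584721
5. interest=⌊2584721·170/10000⌋=43940; principal=109785-43940=65845; balance=2584721-65845=2518876
6. interest=⌊2518876·170/10000⌋=42820; principal=109785-42820=66965; balance=2518876-66965=2451911
7. interest=⌊2451911·170/10000⌋=41682; principal=109785-41682=68103; balance=2451911-68103=2383808
8. interest=⌊2383808·170/10000⌋=40524; principal=109785-40524=69261; balance=2383808-69261=2314547
9. interest=⌊2314547·170/10000⌋=39347; principal=109785-39347=70438; balance=2314547-70438=2244109
10. interest=⌊2244109·170/10000⌋=38149; principal=109785-38149=71636; balance=2244109-71636=2172473
11. interest=⌊2172473·170/10000⌋=36932; principal=109785-36932=72853; balance=2172473-72853=2099620
12. interest=⌊2099620·170/10000⌋=35693; principal=109785-35693=74092; balance=2099620-74092=2025528
13. interest=⌊2025528·170/10000⌋=34433; principal=109785-34433=75352; balance=2025528-75352=1950176
14. interest=⌊1950176·170/10000⌋=33152; principal=109785-33152=76633; balance=1950176-76633=1873543
15. interest=⌊1873543·170/10000⌋=31850; principal=109785-31850=77935; balance=1873543-77935=1795608
16. interest=⌊1795608·170/10000⌋=30525; principal=109785-30525=79260; balance=1795608-79260=1716348
17. interest=⌊1716348·170/10000⌋=29177; principal=109785-29177=80608; balance=1716348-80608=1635740
18. interest=⌊1635740·170/10000⌋=27807; principal=109785-27807=81978; balance=1635740-81978=1553762
19. interest=⌊1553762·170/10000⌋=26413; principal=109785-26413=83372; balance=1553762-83372=1470390
20. interest=⌊1470390·170/10000⌋=24996; principal=109785-24996=84789; balance=1470390-84789=1385601
21. interest=⌊1385601·170/10000⌋=23555; principal=109785-23555=86230; balance=1385601-86230=1299371
22. interest=⌊1299371·170/10000⌋=22089; principal=109785-22089=87696; balance=1299371-87696=1211675
23. interest=⌊1211675·170/10000⌋=20598; principal=109785-20598=89187; balance=1211675-89187=1122488
24. interest=⌊1122488·170/10000⌋=19082; principal=109785-19082=90703; balance=1122488-90703=1031785
25. interest=⌊1031785·170/10000⌋=17540; principal=109785-17540=92245; balance=1031785-92245=939540
26. interest=⌊939540·170/10000⌋=15972; principal=109785-15972=93813; balance=939540-93813=845727
27. interest=⌊845727·170/10000⌋=14377; principal=109785-14377=95408; balance=845727-95408=750319
28. interest=⌊750319·170/10000⌋=12755; principal=109785-12755=97030; balance=750319-97030=653289
29. interest=⌊653289·170/10000⌋=11105; principal=109785-11105=98680; balance=653289-98680=554609
30. interest=⌊554609·170/10000⌋=9428; principal=109785-9428=100357; balance=554609-100357=454252
31. interest=⌊454252·170/10000⌋=7722; principal=109785-7722=102063; balance=454252-102063=352189
32. interest=⌊352189·170/10000⌋=5987; principal=109785-5987=103798; balance=352189-103798=248391
33. interest=⌊248391·170/10000⌋=4222; principal=109785-4222=105563; balance=248391-105563=142828
34. interest=⌊142828·170/10000⌋=2428; principal=109785-2428=107357; balance=142828-107357=35471
35. interest=⌊35471·170/10000⌋=603; principal=min(109785-603,35471)=35471; balance=35471-35471=0

1 48233 61552 2775726
2 47187 62598 2713128
3 46123 63662 2649466
4 45040 64745 2584721
5 43940 65845 2518876
6 42820 66965 2451911
7 41682 68103 2383808
8 40524 69261 2314547
9 39347 70438 2244109
10 38149 71636 2172473
11 36932 72853 2099620
12 35693 74092 2025528
13 34433 75352 1950176
14 33152 76633 1873543
15 31850 77935 1795608
16 30525 79260 1716348
17 29177 80608 1635740
18 27807 81978 1553762
19 26413 83372 1470390
20 24996 84789 1385601
21 23555 86230 1299371
22 22089 87696 1211675
23 20598 89187 1122488
24 19082 90703 1031785
25 17540 92245 939540
26 15972 93813 845727
27 14377 95408 750319
28 12755 97030 653289
29 11105 98680 554609
30 9428 100357 454252
31 7722 102063 352189
32 5987 103798 248391
33 4222 105563 142828
34 2428 107357 35471
35 603 35471 0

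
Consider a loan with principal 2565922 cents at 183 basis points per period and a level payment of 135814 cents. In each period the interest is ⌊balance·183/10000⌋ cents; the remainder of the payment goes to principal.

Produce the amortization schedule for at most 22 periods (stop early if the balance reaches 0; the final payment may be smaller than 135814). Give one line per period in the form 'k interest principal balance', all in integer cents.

1 46956 88858 2477064
2 45330 90484 2386580
3 43674 92140 2294440
4 41988 93826 2200614
5 40271 95543 2105071
6 38522 97292 2007779
7 36742 99072 1908707
8 34929 100885 1807822
9 33083 102731 1705091
10 31203 104611 1600480
11 29288 106526 1493954
12 27339 108475 1385479
13 25354 110460 1275019
14 23332 112482 1162537
15 21274 114540 1047997
16 19178 116636 931361
17 17043 118771 812590
18 14870 120944 691646
19 12657 123157 568489
20 10403 125411 443078
21 8108 127706 315372
22 5771 130043 185329

1. interest=⌊2565922·183/10000⌋=46956; principal=135814-46956=88858; balance=2565922-88858=2477064
2. interest=⌊2477064·183/10000⌋=45330; principal=135814-45330=90484; balance=2477064-90484=2386580
3. interest=⌊2386580·183/10000⌋=43674; principal=135814-43674=92140; balance=2386580-92140=2294440
4. interest=⌊2294440·183/10000⌋=41988; principal=135814-41988=93826; balance=2294440-93826=2200614
5. interest=⌊2200614·183/10000⌋=40271; principal=135814-40271=95543; balance=2200614-95543=2105071
6. interest=⌊2105071·183/10000⌋=38522; principal=135814-38522=97292; balance=2105071-97292=2007779
7. interest=⌊2007779·183/10000⌋=36742; principal=135814-36742=99072; balance=2007779-99072=1908707
8. interest=⌊1908707·183/10000⌋=34929; principal=135814-34929=100885; balance=1908707-100885=1807822
9. interest=⌊1807822·183/10000⌋=33083; principal=135814-33083=102731; balance=1807822-102731=1705091
10. interest=⌊1705091·183/10000⌋=31203; principal=135814-31203=104611; balance=1705091-104611=1600480
11. interest=⌊1600480·183/10000⌋=29288; principal=135814-29288=106526; balance=1600480-106526=1493954
12. interest=⌊1493954·183/10000⌋=27339; principal=135814-27339=108475; balance=1493954-108475=1385479
13. interest=⌊1385479·183/10000⌋=25354; principal=135814-25354=110460; balance=1385479-110460=1275019
14. interest=⌊1275019·183/10000⌋=23332; principal=135814-23332=112482; balance=1275019-112482=1162537
15. interest=⌊1162537·183/10000⌋=21274; principal=135814-21274=114540; balance=1162537-114540=1047997
16. interest=⌊1047997·183/10000⌋=19178; principal=135814-19178=116636; balance=1047997-116636=931361
17. interest=⌊931361·183/10000⌋=17043; principal=135814-17043=118771; balance=931361-118771=812590
18. interest=⌊812590·183/10000⌋=14870; principal=135814-14870=120944; balance=812590-120944=691646
19. interest=⌊691646·183/10000⌋=12657; principal=135814-12657=123157; balance=691646-123157=568489
20. interest=⌊568489·183/10000⌋=10403; principal=135814-10403=125411; balance=568489-125411=443078
21. interest=⌊443078·183/10000⌋=8108; principal=135814-8108=127706; balance=443078-127706=315372
22. interest=⌊315372·183/10000⌋=5771; principal=135814-5771=130043; balance=315372-130043=185329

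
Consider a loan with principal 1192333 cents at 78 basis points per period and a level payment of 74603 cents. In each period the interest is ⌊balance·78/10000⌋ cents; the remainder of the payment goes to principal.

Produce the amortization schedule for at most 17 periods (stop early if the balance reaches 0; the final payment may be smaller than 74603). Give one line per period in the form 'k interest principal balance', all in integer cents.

1 9300 65303 1127030
2 8790 65813 1061217
3 8277 66326 994891
4 7760 66843 928048
5 7238 67365 860683
6 6713 67890 792793
7 6183 68420 724373
8 5650 68953 655420
9 5112 69491 585929
10 4570 70033 515896
11 4023 70580 445316
12 3473 71130 374186
13 2918 71685 302501
14 2359 72244 230257
15 1796 72807 157450
16 1228 73375 84075
17 655 73948 10127

1. interest=⌊1192333·78/10000⌋=9300; principal=74603-9300=65303; balance=1192333-65303=1127030
2. interest=⌊1127030·78/10000⌋=8790; principal=74603-8790=65813; balance=1127030-65813=1061217
3. interest=⌊1061217·78/10000⌋=8277; principal=74603-8277=66326; balance=1061217-66326=994891
4. interest=⌊994891·78/10000⌋=7760; principal=74603-7760=66843; balance=994891-66843=928048
5. interest=⌊928048·78/10000⌋=7238; principal=74603-7238=67365; balance=928048-67365=860683
6. interest=⌊860683·78/10000⌋=6713; principal=74603-6713=67890; balance=860683-67890=792793
7. interest=⌊792793·78/10000⌋=6183; principal=74603-6183=68420; balance=792793-68420=724373
8. interest=⌊724373·78/10000⌋=5650; principal=74603-5650=68953; balance=724373-68953=655420
9. interest=⌊655420·78/10000⌋=5112; principal=74603-5112=69491; balance=655420-69491=585929
10. interest=⌊585929·78/10000⌋=4570; principal=74603-4570=70033; balance=585929-70033=515896
11. interest=⌊515896·78/10000⌋=4023; principal=74603-4023=70580; balance=515896-70580=445316
12. interest=⌊445316·78/10000⌋=3473; principal=74603-3473=71130; balance=445316-71130=374186
13. interest=⌊374186·78/10000⌋=2918; principal=74603-2918=71685; balance=374186-71685=302501
14. interest=⌊302501·78/10000⌋=2359; principal=74603-2359=72244; balance=302501-72244=230257
15. interest=⌊230257·78/10000⌋=1796; principal=74603-1796=72807; balance=230257-72807=157450
16. interest=⌊157450·78/10000⌋=1228; principal=74603-1228=73375; balance=157450-73375=84075
17. interest=⌊84075·78/10000⌋=655; principal=74603-655=73948; balance=84075-73948=10127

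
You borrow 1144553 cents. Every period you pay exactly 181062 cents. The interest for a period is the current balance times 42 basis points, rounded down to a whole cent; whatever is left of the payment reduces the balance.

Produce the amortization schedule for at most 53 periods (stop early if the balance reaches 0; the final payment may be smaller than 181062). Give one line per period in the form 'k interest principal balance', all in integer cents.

1 4807 176255 968298
2 4066 176996 791302
3 3323 177739 613563
4 2576 178486 435077
5 1827 179235 255842
6 1074 179988 75854
7 318 75854 0

1. interest=⌊1144553·42/10000⌋=4807; principal=181062-4807=176255; balance=1144553-176255=968298
2. interest=⌊968298·42/10000⌋=4066; principal=181062-4066=176996; balance=968298-176996=791302
3. interest=⌊791302·42/10000⌋=3323; principal=181062-3323=177739; balance=791302-177739=613563
4. interest=⌊613563·42/10000⌋=2576; principal=181062-2576=178486; balance=613563-178486=435077
5. interest=⌊435077·42/10000⌋=1827; principal=181062-1827=179235; balance=435077-179235=255842
6. interest=⌊255842·42/10000⌋=1074; principal=181062-1074=179988; balance=255842-179988=75854
7. interest=⌊75854·42/10000⌋=318; principal=min(181062-318,75854)=75854; balance=75854-75854=0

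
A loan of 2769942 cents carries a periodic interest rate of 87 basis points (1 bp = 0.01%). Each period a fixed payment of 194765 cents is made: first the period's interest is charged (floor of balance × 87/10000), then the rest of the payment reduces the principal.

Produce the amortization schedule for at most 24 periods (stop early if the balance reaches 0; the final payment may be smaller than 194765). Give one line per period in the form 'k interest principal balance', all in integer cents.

1. interest=⌊2769942·87/10000⌋=24098; principal=194765-24098=170667; balance=2769942-170667=2599275
2. interest=⌊2599275·87/10000⌋=22613; principal=194765-22613=172152; balance=2599275-172152=2427123
3. interest=⌊2427123·87/10000⌋=21115; principal=194765-21115=173650; balance=2427123-173650=2253473
4. interest=⌊2253473·87/10000⌋=19605; principal=194765-19605=175160; balance=2253473-175160=2078313
5. interest=⌊2078313·87/10000⌋=18081; principal=194765-18081=176684; balance=2078313-176684=1901629
6. interest=⌊1901629·87/10000⌋=16544; principal=194765-16544=178221; balance=1901629-178221=1723408
7. interest=⌊1723408·87/10000⌋=14993; principal=194765-14993=179772; balance=1723408-179772=1543636
8. interest=⌊1543636·87/10000⌋=13429; principal=194765-13429=181336; balance=1543636-181336=1362300
9. interest=⌊1362300·87/10000⌋=11852; principal=194765-11852=182913; balance=1362300-182913=1179387
10. interest=⌊1179387·87/10000⌋=10260; principal=194765-10260=184505; balance=1179387-184505=994882
11. interest=⌊994882·87/10000⌋=8655; principal=194765-8655=186110; balance=994882-186110=808772
12. interest=⌊808772·87/10000⌋=7036; principal=194765-7036=187729; balance=808772-187729=621043
13. interest=⌊621043·87/10000⌋=5403; principal=194765-5403=189362; balance=621043-189362=431681
14. interest=⌊431681·87/10000⌋=3755; principal=194765-3755=191010; balance=431681-191010=240671
15. interest=⌊240671·87/10000⌋=2093; principal=194765-2093=192672; balance=240671-192672=47999
16. interest=⌊47999·87/10000⌋=417; principal=min(194765-417,47999)=47999; balance=47999-47999=0

1 24098 170667 2599275
2 22613 172152 2427123
3 21115 173650 2253473
4 19605 175160 2078313
5 18081 176684 1901629
6 16544 178221 1723408
7 14993 179772 1543636
8 13429 181336 1362300
9 11852 182913 1179387
10 10260 184505 994882
11 8655 186110 808772
12 7036 187729 621043
13 5403 189362 431681
14 3755 191010 240671
15 2093 192672 47999
16 417 47999 0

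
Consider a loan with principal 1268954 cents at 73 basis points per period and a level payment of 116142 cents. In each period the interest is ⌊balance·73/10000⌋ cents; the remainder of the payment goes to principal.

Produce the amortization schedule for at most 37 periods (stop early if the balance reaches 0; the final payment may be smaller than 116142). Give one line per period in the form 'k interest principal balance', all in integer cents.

1 9263 106879 1162075
2 8483 107659 1054416
3 7697 108445 945971
4 6905 109237 836734
5 6108 110034 726700
6 5304 110838 615862
7 4495 111647 504215
8 3680 112462 391753
9 2859 113283 278470
10 2032 114110 164360
11 1199 114943 49417
12 360 49417 0

1. interest=⌊1268954·73/10000⌋=9263; principal=116142-9263=106879; balance=1268954-106879=1162075
2. interest=⌊1162075·73/10000⌋=8483; principal=116142-8483=107659; balance=1162075-107659=1054416
3. interest=⌊1054416·73/10000⌋=7697; principal=116142-7697=108445; balance=1054416-108445=945971
4. interest=⌊945971·73/10000⌋=6905; principal=116142-6905=109237; balance=945971-109237=836734
5. interest=⌊836734·73/10000⌋=6108; principal=116142-6108=110034; balance=836734-110034=726700
6. interest=⌊726700·73/10000⌋=5304; principal=116142-5304=110838; balance=726700-110838=615862
7. interest=⌊615862·73/10000⌋=4495; principal=116142-4495=111647; balance=615862-111647=504215
8. interest=⌊504215·73/10000⌋=3680; principal=116142-3680=112462; balance=504215-112462=391753
9. interest=⌊391753·73/10000⌋=2859; principal=116142-2859=113283; balance=391753-113283=278470
10. interest=⌊278470·73/10000⌋=2032; principal=116142-2032=114110; balance=278470-114110=164360
11. interest=⌊164360·73/10000⌋=1199; principal=116142-1199=114943; balance=164360-114943=49417
12. interest=⌊49417·73/10000⌋=360; principal=min(116142-360,49417)=49417; balance=49417-49417=0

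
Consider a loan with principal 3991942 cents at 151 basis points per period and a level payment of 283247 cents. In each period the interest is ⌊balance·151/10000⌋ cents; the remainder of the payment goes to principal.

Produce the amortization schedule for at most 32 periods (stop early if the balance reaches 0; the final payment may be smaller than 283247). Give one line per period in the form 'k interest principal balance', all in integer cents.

1. interest=⌊3991942·151/10000⌋=60278; principal=283247-60278=222969; balance=3991942-222969=3768973
2. interest=⌊3768973·151/10000⌋=56911; principal=283247-56911=226336; balance=3768973-226336=3542637
3. interest=⌊3542637·151/10000⌋=53493; principal=283247-53493=229754; balance=3542637-229754=3312883
4. interest=⌊3312883·151/10000⌋=50024; principal=283247-50024=233223; balance=3312883-233223=3079660
5. interest=⌊3079660·151/10000⌋=46502; principal=283247-46502=236745; balance=3079660-236745=2842915
6. interest=⌊2842915·151/10000⌋=42928; principal=283247-42928=240319; balance=2842915-240319=2602596
7. interest=⌊2602596·151/10000⌋=39299; principal=283247-39299=243948; balance=2602596-243948=2358648
8. interest=⌊2358648·151/10000⌋=35615; principal=283247-35615=247632; balance=2358648-247632=2111016
9. interest=⌊2111016·151/10000⌋=31876; principal=283247-31876=251371; balance=2111016-251371=1859645
10. interest=⌊1859645·151/10000⌋=28080; principal=283247-28080=255167; balance=1859645-255167=1604478
11. interest=⌊1604478·151/10000⌋=24227; principal=283247-24227=259020; balance=1604478-259020=1345458
12. interest=⌊1345458·151/10000⌋=20316; principal=283247-20316=262931; balance=1345458-262931=1082527
13. interest=⌊1082527·151/10000⌋=16346; principal=283247-16346=266901; balance=1082527-266901=815626
14. interest=⌊815626·151/10000⌋=12315; principal=283247-12315=270932; balance=815626-270932=544694
15. interest=⌊544694·151/10000⌋=8224; principal=283247-8224=275023; balance=544694-275023=269671
16. interest=⌊269671·151/10000⌋=4072; principal=min(283247-4072,269671)=269671; balance=269671-269671=0

1 60278 222969 3768973
2 56911 226336 3542637
3 53493 229754 3312883
4 50024 233223 3079660
5 46502 236745 2842915
6 42928 240319 2602596
7 39299 243948 2358648
8 35615 247632 2111016
9 31876 251371 1859645
10 28080 255167 1604478
11 24227 259020 1345458
12 20316 262931 1082527
13 16346 266901 815626
14 12315 270932 544694
15 8224 275023 269671
16 4072 269671 0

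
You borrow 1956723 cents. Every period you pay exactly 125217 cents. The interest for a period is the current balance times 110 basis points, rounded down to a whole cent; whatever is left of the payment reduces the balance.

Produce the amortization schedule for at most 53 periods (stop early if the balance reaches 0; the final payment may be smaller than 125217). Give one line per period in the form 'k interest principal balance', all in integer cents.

1. interest=⌊1956723·110/10000⌋=21523; principal=125217-21523=103694; balance=1956723-103694=1853029
2. interest=⌊1853029·110/10000⌋=20383; principal=125217-20383=104834; balance=1853029-104834=1748195
3. interest=⌊1748195·110/10000⌋=19230; principal=125217-19230=105987; balance=1748195-105987=1642208
4. interest=⌊1642208·110/10000⌋=18064; principal=125217-18064=107153; balance=1642208-107153=1535055
5. interest=⌊1535055·110/10000⌋=16885; principal=125217-16885=108332; balance=1535055-108332=1426723
6. interest=⌊1426723·110/10000⌋=15693; principal=125217-15693=109524; balance=1426723-109524=1317199
7. interest=⌊1317199·110/10000⌋=14489; principal=125217-14489=110728; balance=1317199-110728=1206471
8. interest=⌊1206471·110/10000⌋=13271; principal=125217-13271=111946; balance=1206471-111946=1094525
9. interest=⌊1094525·110/10000⌋=12039; principal=125217-12039=113178; balance=1094525-113178=981347
10. interest=⌊981347·110/10000⌋=10794; principal=125217-10794=114423; balance=981347-114423=866924
11. interest=⌊866924·110/10000⌋=9536; principal=125217-9536=115681; balance=866924-115681=751243
12. interest=⌊751243·110/10000⌋=8263; principal=125217-8263=116954; balance=751243-116954=634289
13. interest=⌊634289·110/10000⌋=6977; principal=125217-6977=118240; balance=634289-118240=516049
14. interest=⌊516049·110/10000⌋=5676; principal=125217-5676=119541; balance=516049-119541=396508
15. interest=⌊396508·110/10000⌋=4361; principal=125217-4361=120856; balance=396508-120856=275652
16. interest=⌊275652·110/10000⌋=3032; principal=125217-3032=122185; balance=275652-122185=153467
17. interest=⌊153467·110/10000⌋=1688; principal=125217-1688=123529; balance=153467-123529=29938
18. interest=⌊29938·110/10000⌋=329; principal=min(125217-329,29938)=29938; balance=29938-29938=0

1 21523 103694 1853029
2 20383 104834 1748195
3 19230 105987 1642208
4 18064 107153 1535055
5 16885 108332 1426723
6 15693 109524 1317199
7 14489 110728 1206471
8 13271 111946 1094525
9 12039 113178 981347
10 10794 114423 866924
11 9536 115681 751243
12 8263 116954 634289
13 6977 118240 516049
14 5676 119541 396508
15 4361 120856 275652
16 3032 122185 153467
17 1688 123529 29938
18 329 29938 0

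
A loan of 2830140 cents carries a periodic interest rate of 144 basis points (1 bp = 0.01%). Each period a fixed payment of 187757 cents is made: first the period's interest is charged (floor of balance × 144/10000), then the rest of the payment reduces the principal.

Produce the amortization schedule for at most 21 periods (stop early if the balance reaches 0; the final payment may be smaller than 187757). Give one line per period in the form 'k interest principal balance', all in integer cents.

1. interest=⌊2830140·144/10000⌋=40754; principal=187757-40754=147003; balance=2830140-147003=2683137
2. interest=⌊2683137·144/10000⌋=38637; principal=187757-38637=149120; balance=2683137-149120=2534017
3. interest=⌊2534017·144/10000⌋=36489; principal=187757-36489=151268; balance=2534017-151268=2382749
4. interest=⌊2382749·144/10000⌋=34311; principal=187757-34311=153446; balance=2382749-153446=2229303
5. interest=⌊2229303·144/10000⌋=32101; principal=187757-32101=155656; balance=2229303-155656=2073647
6. interest=⌊2073647·144/10000⌋=29860; principal=187757-29860=157897; balance=2073647-157897=1915750
7. interest=⌊1915750·144/10000⌋=27586; principal=187757-27586=160171; balance=1915750-160171=1755579
8. interest=⌊1755579·144/10000⌋=25280; principal=187757-25280=162477; balance=1755579-162477=1593102
9. interest=⌊1593102·144/10000⌋=22940; principal=187757-22940=164817; balance=1593102-164817=1428285
10. interest=⌊1428285·144/10000⌋=20567; principal=187757-20567=167190; balance=1428285-167190=1261095
11. interest=⌊1261095·144/10000⌋=18159; principal=187757-18159=169598; balance=1261095-169598=1091497
12. interest=⌊1091497·144/10000⌋=15717; principal=187757-15717=172040; balance=1091497-172040=919457
13. interest=⌊919457·144/10000⌋=13240; principal=187757-13240=174517; balance=919457-174517=744940
14. interest=⌊744940·144/10000⌋=10727; principal=187757-10727=177030; balance=744940-177030=567910
15. interest=⌊567910·144/10000⌋=8177; principal=187757-8177=179580; balance=567910-179580=388330
16. interest=⌊388330·144/10000⌋=5591; principal=187757-5591=182166; balance=388330-182166=206164
17. interest=⌊206164·144/10000⌋=2968; principal=187757-2968=184789; balance=206164-184789=21375
18. interest=⌊21375·144/10000⌋=307; principal=min(187757-307,21375)=21375; balance=21375-21375=0

1 40754 147003 2683137
2 38637 149120 2534017
3 36489 151268 2382749
4 34311 153446 2229303
5 32101 155656 2073647
6 29860 157897 1915750
7 27586 160171 1755579
8 25280 162477 1593102
9 22940 164817 1428285
10 20567 167190 1261095
11 18159 169598 1091497
12 15717 172040 919457
13 13240 174517 744940
14 10727 177030 567910
15 8177 179580 388330
16 5591 182166 206164
17 2968 184789 21375
18 307 21375 0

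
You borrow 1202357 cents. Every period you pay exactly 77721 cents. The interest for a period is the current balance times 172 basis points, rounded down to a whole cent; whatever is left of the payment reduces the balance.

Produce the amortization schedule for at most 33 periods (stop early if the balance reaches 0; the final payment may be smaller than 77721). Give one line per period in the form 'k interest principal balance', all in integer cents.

1 20680 57041 1145316
2 19699 58022 1087294
3 18701 59020 1028274
4 17686 60035 968239
5 16653 61068 907171
6 15603 62118 845053
7 14534 63187 781866
8 13448 64273 717593
9 12342 65379 652214
10 11218 66503 585711
11 10074 67647 518064
12 8910 68811 449253
13 7727 69994 379259
14 6523 71198 308061
15 5298 72423 235638
16 4052 73669 161969
17 2785 74936 87033
18 1496 76225 10808
19 185 10808 0

1. interest=⌊1202357·172/10000⌋=20680; principal=77721-20680=57041; balance=1202357-57041=1145316
2. interest=⌊1145316·172/10000⌋=19699; principal=77721-19699=58022; balance=1145316-58022=1087294
3. interest=⌊1087294·172/10000⌋=18701; principal=77721-18701=59020; balance=1087294-59020=1028274
4. interest=⌊1028274·172/10000⌋=17686; principal=77721-17686=60035; balance=1028274-60035=968239
5. interest=⌊968239·172/10000⌋=16653; principal=77721-16653=61068; balance=968239-61068=907171
6. interest=⌊907171·172/10000⌋=15603; principal=77721-15603=62118; balance=907171-62118=845053
7. interest=⌊845053·172/10000⌋=14534; principal=77721-14534=63187; balance=845053-63187=781866
8. interest=⌊781866·172/10000⌋=13448; principal=77721-13448=64273; balance=781866-64273=717593
9. interest=⌊717593·172/10000⌋=12342; principal=77721-12342=65379; balance=717593-65379=652214
10. interest=⌊652214·172/10000⌋=11218; principal=77721-11218=66503; balance=652214-66503=585711
11. interest=⌊585711·172/10000⌋=10074; principal=77721-10074=67647; balance=585711-67647=518064
12. interest=⌊518064·172/10000⌋=8910; principal=77721-8910=68811; balance=518064-68811=449253
13. interest=⌊449253·172/10000⌋=7727; principal=77721-7727=69994; balance=449253-69994=379259
14. interest=⌊379259·172/10000⌋=6523; principal=77721-6523=71198; balance=379259-71198=308061
15. interest=⌊308061·172/10000⌋=5298; principal=77721-5298=72423; balance=308061-72423=235638
16. interest=⌊235638·172/10000⌋=4052; principal=77721-4052=73669; balance=235638-73669=161969
17. interest=⌊161969·172/10000⌋=2785; principal=77721-2785=74936; balance=161969-74936=87033
18. interest=⌊87033·172/10000⌋=1496; principal=77721-1496=76225; balance=87033-76225=10808
19. interest=⌊10808·172/10000⌋=185; principal=min(77721-185,10808)=10808; balance=10808-10808=0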